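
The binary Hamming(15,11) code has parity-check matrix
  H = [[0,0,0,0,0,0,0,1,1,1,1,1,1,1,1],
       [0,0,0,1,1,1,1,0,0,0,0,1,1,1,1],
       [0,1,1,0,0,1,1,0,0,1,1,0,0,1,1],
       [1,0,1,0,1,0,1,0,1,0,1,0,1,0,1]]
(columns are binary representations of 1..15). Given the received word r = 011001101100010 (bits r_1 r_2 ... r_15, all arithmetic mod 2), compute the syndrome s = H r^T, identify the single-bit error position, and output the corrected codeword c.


s = (1, 1, 0, 1)^T, error position = 13, corrected codeword c = 011001101100110

Compute s = H r^T mod 2 one row at a time:
  s_1 = 0 + 1 + 1 + 0 + 0 + 0 + 1 + 0 = 3 ≡ 1 (mod 2).
  s_2 = 0 + 0 + 1 + 1 + 0 + 0 + 1 + 0 = 3 ≡ 1 (mod 2).
  s_3 = 1 + 1 + 1 + 1 + 1 + 0 + 1 + 0 = 6 ≡ 0 (mod 2).
  s_4 = 0 + 1 + 0 + 1 + 1 + 0 + 0 + 0 = 3 ≡ 1 (mod 2).
s = (1, 1, 0, 1)^T — this equals column 13 of H (binary 1101), so error is at position 13.
Correct: flip bit 13 of r = 011001101100010 to get c = 011001101100110.


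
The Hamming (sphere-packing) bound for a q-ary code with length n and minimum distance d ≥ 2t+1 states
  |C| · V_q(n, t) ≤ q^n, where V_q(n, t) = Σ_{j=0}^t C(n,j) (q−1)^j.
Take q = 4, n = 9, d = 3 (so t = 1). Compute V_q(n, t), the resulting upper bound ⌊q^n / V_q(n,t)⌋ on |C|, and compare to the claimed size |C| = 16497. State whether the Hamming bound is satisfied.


V_q(n, t) = 28, q^n = 262144, Hamming bound = 9362, |C| = 16497 > bound (violated).

Step 1: Compute V_q(n, t) = Σ_{j=0}^1 C(n, j) (q−1)^j.
  j = 0: C(9,0)·(3)^0 = 1·1 = 1.
  j = 1: C(9,1)·(3)^1 = 9·3 = 27.
  V_q(n, t) = 1 + 27 = 28.
Step 2: q^n = 4^9 = 262144.
Step 3: Hamming bound ⌊q^n / V_q(n,t)⌋ = ⌊262144/28⌋ = 9362.
Step 4: Compare |C| = 16497 to 9362: violated.
The claimed |C| lies above the Hamming bound, so no 4-ary code of length 9 with d ≥ 3 can have 16497 codewords.


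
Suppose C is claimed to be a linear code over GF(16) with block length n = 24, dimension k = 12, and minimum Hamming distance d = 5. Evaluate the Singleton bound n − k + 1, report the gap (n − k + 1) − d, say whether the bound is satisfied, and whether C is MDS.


Singleton RHS = n − k + 1 = 13, slack = 8, bound satisfied, not MDS.

Singleton bound: d ≤ n − k + 1.
Here n = 24, k = 12, so n − k + 1 = 13.
Given d = 5, check d ≤ 13: YES.
Slack = (n − k + 1) − d = 8.
The code is NOT MDS (slack = 8 > 0).
Description: the claimed parameters are [24, 12, 5]_16; such a code would be non-MDS.


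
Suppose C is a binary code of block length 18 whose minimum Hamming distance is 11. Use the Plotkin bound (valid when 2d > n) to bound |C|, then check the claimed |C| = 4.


Plotkin bound M ≤ 4; given |C| = 4 ≤ bound (satisfied).

Check applicability: 2d = 22, n = 18.
2d − n = 4 > 0, so Plotkin applies.
Compute d/(2d−n) = 11/4 ≈ 2.7500.
⌊d/(2d−n)⌋ = 2.
Plotkin bound: M ≤ 2·2 = 4.
Given |C| = 4, check: satisfied.
This |C| is at the Plotkin bound.


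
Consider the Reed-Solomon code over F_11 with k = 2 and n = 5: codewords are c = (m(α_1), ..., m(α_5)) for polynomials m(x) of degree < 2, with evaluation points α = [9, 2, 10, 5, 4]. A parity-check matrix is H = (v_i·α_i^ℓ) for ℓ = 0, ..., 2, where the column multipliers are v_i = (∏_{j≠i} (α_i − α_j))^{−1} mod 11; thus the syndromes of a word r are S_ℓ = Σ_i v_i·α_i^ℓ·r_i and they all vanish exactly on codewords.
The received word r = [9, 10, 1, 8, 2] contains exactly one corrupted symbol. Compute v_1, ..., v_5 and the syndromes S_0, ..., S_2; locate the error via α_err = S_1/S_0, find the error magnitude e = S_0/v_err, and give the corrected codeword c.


S = (5, 9, 3), error at position 5, error magnitude e = 8, c = [9, 10, 1, 8, 5].

Step 1: column multipliers v_i = (∏_{j≠i}(α_i − α_j))^{−1} mod 11.
  i = 1 (α = 9): (9−2)(9−10)(9−5)(9−4) = 7·(−1)·4·5 = −140 ≡ 3, so v_1 = 3^{−1} = 4 (mod 11).
  i = 2 (α = 2): (2−9)(2−10)(2−5)(2−4) = (−7)·(−8)·(−3)·(−2) = 336 ≡ 6, so v_2 = 6^{−1} = 2 (mod 11).
  i = 3 (α = 10): (10−9)(10−2)(10−5)(10−4) = 1·8·5·6 = 240 ≡ 9, so v_3 = 9^{−1} = 5 (mod 11).
  i = 4 (α = 5): (5−9)(5−2)(5−10)(5−4) = (−4)·3·(−5)·1 = 60 ≡ 5, so v_4 = 5^{−1} = 9 (mod 11).
  i = 5 (α = 4): (4−9)(4−2)(4−10)(4−5) = (−5)·2·(−6)·(−1) = −60 ≡ 6, so v_5 = 6^{−1} = 2 (mod 11).
  v = [4, 2, 5, 9, 2].
Step 2: syndromes of r = [9, 10, 1, 8, 2] (all sums mod 11).
  S_0 = Σ v_i r_i = 4·9 + 2·10 + 5·1 + 9·8 + 2·2 = 137 ≡ 5.
  S_1 = Σ v_i α_i r_i = 4·9·9 + 2·2·10 + 5·10·1 + 9·5·8 + 2·4·2 = 790 ≡ 9.
  α_i^2 mod 11 = [4, 4, 1, 3, 5].
  S_2 = Σ v_i α_i^2 r_i = 4·4·9 + 2·4·10 + 5·1·1 + 9·3·8 + 2·5·2 = 465 ≡ 3.
  S = (5, 9, 3) ≠ 0, so r is not a codeword (an error is present).
Step 3: locate the error. For a single error e at position i, S_ℓ = v_i·e·α_i^ℓ, so α_err = S_1/S_0.
  S_0^{−1} = 5^{−1} = 9 (mod 11), so α_err = 9·9 = 81 ≡ 4 = α_5. Error position i = 5.
  Consistency check: S_2/S_1 = 3·5 = 15 ≡ 4 = α_err ✓ (single-error assumption holds).
Step 4: error magnitude e = S_0/v_5 = S_0·∏_{j≠5}(α_5 − α_j) = 5·6 = 30 ≡ 8 (mod 11).
Step 5: correct position 5: c_5 = r_5 − e = 2 − 8 ≡ 5 (mod 11). Hence c = [9, 10, 1, 8, 5].
  Check: interpolating c through the α_i gives m(x) = 4 + 3·x (degree < 2) with m(α_i) = c_i for every i, so c is indeed a codeword.


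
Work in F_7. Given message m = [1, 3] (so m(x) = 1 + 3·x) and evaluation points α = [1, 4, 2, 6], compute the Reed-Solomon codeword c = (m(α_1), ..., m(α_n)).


c = [4, 6, 0, 5]

Message polynomial: m(x) = 1 + 3·x (mod 7).
For each evaluation point α_i, compute m(α_i) mod 7:
  α_1 = 1: Horner steps 3 → 4, so m(1) = 4.
  α_2 = 4: Horner steps 3 → 6, so m(4) = 6.
  α_3 = 2: Horner steps 3 → 0, so m(2) = 0.
  α_4 = 6: Horner steps 3 → 5, so m(6) = 5.
Codeword c = [4, 6, 0, 5] ∈ F_7^4.


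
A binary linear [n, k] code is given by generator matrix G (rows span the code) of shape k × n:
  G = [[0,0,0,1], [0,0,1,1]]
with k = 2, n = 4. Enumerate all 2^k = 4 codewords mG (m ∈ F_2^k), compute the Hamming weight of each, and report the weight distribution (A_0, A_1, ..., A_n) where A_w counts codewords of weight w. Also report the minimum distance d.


Weight distribution: A_0 = 1, A_1 = 2, A_2 = 1. Minimum distance d = 1.

Enumerate all 2^2 = 4 messages m ∈ F_2^2.
For each, compute codeword c = mG in F_2^4, then tally its weight.
  m = 00 → c = 0000, weight = 0.
  m = 10 → c = 0001, weight = 1.
  m = 01 → c = 0011, weight = 2.
  m = 11 → c = 0010, weight = 1.
Tally weights:
  weight 0: 1 codewords.
  weight 1: 2 codewords.
  weight 2: 1 codewords.
Minimum distance d = smallest w > 0 with A_w > 0 = 1.
Sanity: Σ A_w = 4 = 2^2 = 4 ✓.


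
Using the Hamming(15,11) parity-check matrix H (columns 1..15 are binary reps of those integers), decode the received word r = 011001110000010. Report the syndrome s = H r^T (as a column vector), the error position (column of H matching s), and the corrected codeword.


s = (0, 1, 1, 0)^T, error position = 6, corrected codeword c = 011000110000010

Compute s = H r^T mod 2 one row at a time:
  s_1 = 1 + 0 + 0 + 0 + 0 + 0 + 1 + 0 = 2 ≡ 0 (mod 2).
  s_2 = 0 + 0 + 1 + 1 + 0 + 0 + 1 + 0 = 3 ≡ 1 (mod 2).
  s_3 = 1 + 1 + 1 + 1 + 0 + 0 + 1 + 0 = 5 ≡ 1 (mod 2).
  s_4 = 0 + 1 + 0 + 1 + 0 + 0 + 0 + 0 = 2 ≡ 0 (mod 2).
s = (0, 1, 1, 0)^T — this equals column 6 of H (binary 0110), so error is at position 6.
Correct: flip bit 6 of r = 011001110000010 to get c = 011000110000010.


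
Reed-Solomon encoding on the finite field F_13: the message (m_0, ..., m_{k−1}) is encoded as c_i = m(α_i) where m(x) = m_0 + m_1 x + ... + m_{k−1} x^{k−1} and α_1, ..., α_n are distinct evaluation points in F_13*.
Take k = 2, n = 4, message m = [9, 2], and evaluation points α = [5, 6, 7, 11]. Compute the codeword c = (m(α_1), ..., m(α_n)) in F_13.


c = [6, 8, 10, 5]

Message polynomial: m(x) = 9 + 2·x (mod 13).
For each evaluation point α_i, compute m(α_i) mod 13:
  α_1 = 5: Horner steps 2 → 6, so m(5) = 6.
  α_2 = 6: Horner steps 2 → 8, so m(6) = 8.
  α_3 = 7: Horner steps 2 → 10, so m(7) = 10.
  α_4 = 11: Horner steps 2 → 5, so m(11) = 5.
Codeword c = [6, 8, 10, 5] ∈ F_13^4.


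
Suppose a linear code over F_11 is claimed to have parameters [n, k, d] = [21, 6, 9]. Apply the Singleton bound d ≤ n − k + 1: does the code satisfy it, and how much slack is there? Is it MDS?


Singleton RHS = n − k + 1 = 16, slack = 7, bound satisfied, not MDS.

Singleton bound: d ≤ n − k + 1.
Here n = 21, k = 6, so n − k + 1 = 16.
Given d = 9, check d ≤ 16: YES.
Slack = (n − k + 1) − d = 7.
The code is NOT MDS (slack = 7 > 0).
Description: the claimed parameters are [21, 6, 9]_11; such a code would be non-MDS.


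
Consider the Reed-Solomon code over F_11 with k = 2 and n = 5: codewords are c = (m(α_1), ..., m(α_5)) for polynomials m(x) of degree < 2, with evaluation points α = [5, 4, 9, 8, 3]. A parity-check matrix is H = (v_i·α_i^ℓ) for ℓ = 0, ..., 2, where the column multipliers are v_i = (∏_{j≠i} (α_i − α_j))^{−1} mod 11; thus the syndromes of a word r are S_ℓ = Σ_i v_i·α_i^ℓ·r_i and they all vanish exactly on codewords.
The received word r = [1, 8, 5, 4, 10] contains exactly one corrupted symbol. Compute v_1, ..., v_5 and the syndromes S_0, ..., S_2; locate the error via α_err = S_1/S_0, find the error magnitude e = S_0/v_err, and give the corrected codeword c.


S = (4, 5, 9), error at position 2, error magnitude e = 8, c = [1, 0, 5, 4, 10].

Step 1: column multipliers v_i = (∏_{j≠i}(α_i − α_j))^{−1} mod 11.
  i = 1 (α = 5): (5−4)(5−9)(5−8)(5−3) = 1·(−4)·(−3)·2 = 24 ≡ 2, so v_1 = 2^{−1} = 6 (mod 11).
  i = 2 (α = 4): (4−5)(4−9)(4−8)(4−3) = (−1)·(−5)·(−4)·1 = −20 ≡ 2, so v_2 = 2^{−1} = 6 (mod 11).
  i = 3 (α = 9): (9−5)(9−4)(9−8)(9−3) = 4·5·1·6 = 120 ≡ 10, so v_3 = 10^{−1} = 10 (mod 11).
  i = 4 (α = 8): (8−5)(8−4)(8−9)(8−3) = 3·4·(−1)·5 = −60 ≡ 6, so v_4 = 6^{−1} = 2 (mod 11).
  i = 5 (α = 3): (3−5)(3−4)(3−9)(3−8) = (−2)·(−1)·(−6)·(−5) = 60 ≡ 5, so v_5 = 5^{−1} = 9 (mod 11).
  v = [6, 6, 10, 2, 9].
Step 2: syndromes of r = [1, 8, 5, 4, 10] (all sums mod 11).
  S_0 = Σ v_i r_i = 6·1 + 6·8 + 10·5 + 2·4 + 9·10 = 202 ≡ 4.
  S_1 = Σ v_i α_i r_i = 6·5·1 + 6·4·8 + 10·9·5 + 2·8·4 + 9·3·10 = 1006 ≡ 5.
  α_i^2 mod 11 = [3, 5, 4, 9, 9].
  S_2 = Σ v_i α_i^2 r_i = 6·3·1 + 6·5·8 + 10·4·5 + 2·9·4 + 9·9·10 = 1340 ≡ 9.
  S = (4, 5, 9) ≠ 0, so r is not a codeword (an error is present).
Step 3: locate the error. For a single error e at position i, S_ℓ = v_i·e·α_i^ℓ, so α_err = S_1/S_0.
  S_0^{−1} = 4^{−1} = 3 (mod 11), so α_err = 5·3 = 15 ≡ 4 = α_2. Error position i = 2.
  Consistency check: S_2/S_1 = 9·9 = 81 ≡ 4 = α_err ✓ (single-error assumption holds).
Step 4: error magnitude e = S_0/v_2 = S_0·∏_{j≠2}(α_2 − α_j) = 4·2 = 8 ≡ 8 (mod 11).
Step 5: correct position 2: c_2 = r_2 − e = 8 − 8 ≡ 0 (mod 11). Hence c = [1, 0, 5, 4, 10].
  Check: interpolating c through the α_i gives m(x) = 7 + 1·x (degree < 2) with m(α_i) = c_i for every i, so c is indeed a codeword.


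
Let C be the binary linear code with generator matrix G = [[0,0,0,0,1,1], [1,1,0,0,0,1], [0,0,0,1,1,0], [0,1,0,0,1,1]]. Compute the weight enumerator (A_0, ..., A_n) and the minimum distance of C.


Weight distribution: A_0 = 1, A_1 = 1, A_2 = 6, A_3 = 6, A_4 = 1, A_5 = 1. Minimum distance d = 1.

Enumerate all 2^4 = 16 messages m ∈ F_2^4.
For each, compute codeword c = mG in F_2^6, then tally its weight.
  m = 0000 → c = 000000, weight = 0.
  m = 1000 → c = 000011, weight = 2.
  m = 0100 → c = 110001, weight = 3.
  m = 1100 → c = 110010, weight = 3.
  m = 0010 → c = 000110, weight = 2.
  m = 1010 → c = 000101, weight = 2.
  m = 0110 → c = 110111, weight = 5.
  m = 1110 → c = 110100, weight = 3.
  m = 0001 → c = 010011, weight = 3.
  m = 1001 → c = 010000, weight = 1.
  m = 0101 → c = 100010, weight = 2.
  m = 1101 → c = 100001, weight = 2.
  m = 0011 → c = 010101, weight = 3.
  m = 1011 → c = 010110, weight = 3.
  m = 0111 → c = 100100, weight = 2.
  m = 1111 → c = 100111, weight = 4.
Tally weights:
  weight 0: 1 codewords.
  weight 1: 1 codewords.
  weight 2: 6 codewords.
  weight 3: 6 codewords.
  weight 4: 1 codewords.
  weight 5: 1 codewords.
Minimum distance d = smallest w > 0 with A_w > 0 = 1.
Sanity: Σ A_w = 16 = 2^4 = 16 ✓.


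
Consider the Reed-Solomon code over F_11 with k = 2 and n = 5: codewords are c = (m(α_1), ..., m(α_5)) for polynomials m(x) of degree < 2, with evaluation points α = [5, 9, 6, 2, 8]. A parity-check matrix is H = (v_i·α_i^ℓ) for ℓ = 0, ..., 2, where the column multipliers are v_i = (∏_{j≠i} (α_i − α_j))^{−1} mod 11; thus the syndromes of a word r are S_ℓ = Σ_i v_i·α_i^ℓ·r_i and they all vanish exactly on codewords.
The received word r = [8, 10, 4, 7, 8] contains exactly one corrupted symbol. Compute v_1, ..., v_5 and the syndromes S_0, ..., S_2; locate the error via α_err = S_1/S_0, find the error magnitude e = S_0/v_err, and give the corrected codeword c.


S = (9, 1, 5), error at position 1, error magnitude e = 6, c = [2, 10, 4, 7, 8].

Step 1: column multipliers v_i = (∏_{j≠i}(α_i − α_j))^{−1} mod 11.
  i = 1 (α = 5): (5−9)(5−6)(5−2)(5−8) = (−4)·(−1)·3·(−3) = −36 ≡ 8, so v_1 = 8^{−1} = 7 (mod 11).
  i = 2 (α = 9): (9−5)(9−6)(9−2)(9−8) = 4·3·7·1 = 84 ≡ 7, so v_2 = 7^{−1} = 8 (mod 11).
  i = 3 (α = 6): (6−5)(6−9)(6−2)(6−8) = 1·(−3)·4·(−2) = 24 ≡ 2, so v_3 = 2^{−1} = 6 (mod 11).
  i = 4 (α = 2): (2−5)(2−9)(2−6)(2−8) = (−3)·(−7)·(−4)·(−6) = 504 ≡ 9, so v_4 = 9^{−1} = 5 (mod 11).
  i = 5 (α = 8): (8−5)(8−9)(8−6)(8−2) = 3·(−1)·2·6 = −36 ≡ 8, so v_5 = 8^{−1} = 7 (mod 11).
  v = [7, 8, 6, 5, 7].
Step 2: syndromes of r = [8, 10, 4, 7, 8] (all sums mod 11).
  S_0 = Σ v_i r_i = 7·8 + 8·10 + 6·4 + 5·7 + 7·8 = 251 ≡ 9.
  S_1 = Σ v_i α_i r_i = 7·5·8 + 8·9·10 + 6·6·4 + 5·2·7 + 7·8·8 = 1662 ≡ 1.
  α_i^2 mod 11 = [3, 4, 3, 4, 9].
  S_2 = Σ v_i α_i^2 r_i = 7·3·8 + 8·4·10 + 6·3·4 + 5·4·7 + 7·9·8 = 1204 ≡ 5.
  S = (9, 1, 5) ≠ 0, so r is not a codeword (an error is present).
Step 3: locate the error. For a single error e at position i, S_ℓ = v_i·e·α_i^ℓ, so α_err = S_1/S_0.
  S_0^{−1} = 9^{−1} = 5 (mod 11), so α_err = 1·5 = 5 ≡ 5 = α_1. Error position i = 1.
  Consistency check: S_2/S_1 = 5·1 = 5 ≡ 5 = α_err ✓ (single-error assumption holds).
Step 4: error magnitude e = S_0/v_1 = S_0·∏_{j≠1}(α_1 − α_j) = 9·8 = 72 ≡ 6 (mod 11).
Step 5: correct position 1: c_1 = r_1 − e = 8 − 6 ≡ 2 (mod 11). Hence c = [2, 10, 4, 7, 8].
  Check: interpolating c through the α_i gives m(x) = 3 + 2·x (degree < 2) with m(α_i) = c_i for every i, so c is indeed a codeword.


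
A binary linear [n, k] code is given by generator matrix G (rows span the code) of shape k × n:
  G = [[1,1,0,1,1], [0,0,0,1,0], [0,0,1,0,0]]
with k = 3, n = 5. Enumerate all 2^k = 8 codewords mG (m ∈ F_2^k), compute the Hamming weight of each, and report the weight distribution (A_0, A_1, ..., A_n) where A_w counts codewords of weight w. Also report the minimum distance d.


Weight distribution: A_0 = 1, A_1 = 2, A_2 = 1, A_3 = 1, A_4 = 2, A_5 = 1. Minimum distance d = 1.

Enumerate all 2^3 = 8 messages m ∈ F_2^3.
For each, compute codeword c = mG in F_2^5, then tally its weight.
  m = 000 → c = 00000, weight = 0.
  m = 100 → c = 11011, weight = 4.
  m = 010 → c = 00010, weight = 1.
  m = 110 → c = 11001, weight = 3.
  m = 001 → c = 00100, weight = 1.
  m = 101 → c = 11111, weight = 5.
  m = 011 → c = 00110, weight = 2.
  m = 111 → c = 11101, weight = 4.
Tally weights:
  weight 0: 1 codewords.
  weight 1: 2 codewords.
  weight 2: 1 codewords.
  weight 3: 1 codewords.
  weight 4: 2 codewords.
  weight 5: 1 codewords.
Minimum distance d = smallest w > 0 with A_w > 0 = 1.
Sanity: Σ A_w = 8 = 2^3 = 8 ✓.


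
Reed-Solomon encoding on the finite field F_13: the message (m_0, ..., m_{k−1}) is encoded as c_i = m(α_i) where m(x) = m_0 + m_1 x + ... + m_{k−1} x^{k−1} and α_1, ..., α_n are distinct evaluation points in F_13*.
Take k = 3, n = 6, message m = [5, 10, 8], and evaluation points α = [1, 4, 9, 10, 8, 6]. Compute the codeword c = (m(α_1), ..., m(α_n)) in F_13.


c = [10, 4, 2, 8, 12, 2]

Message polynomial: m(x) = 5 + 10·x + 8·x^2 (mod 13).
For each evaluation point α_i, compute m(α_i) mod 13:
  α_1 = 1: Horner steps 8 → 5 → 10, so m(1) = 10.
  α_2 = 4: Horner steps 8 → 3 → 4, so m(4) = 4.
  α_3 = 9: Horner steps 8 → 4 → 2, so m(9) = 2.
  α_4 = 10: Horner steps 8 → 12 → 8, so m(10) = 8.
  α_5 = 8: Horner steps 8 → 9 → 12, so m(8) = 12.
  α_6 = 6: Horner steps 8 → 6 → 2, so m(6) = 2.
Codeword c = [10, 4, 2, 8, 12, 2] ∈ F_13^6.


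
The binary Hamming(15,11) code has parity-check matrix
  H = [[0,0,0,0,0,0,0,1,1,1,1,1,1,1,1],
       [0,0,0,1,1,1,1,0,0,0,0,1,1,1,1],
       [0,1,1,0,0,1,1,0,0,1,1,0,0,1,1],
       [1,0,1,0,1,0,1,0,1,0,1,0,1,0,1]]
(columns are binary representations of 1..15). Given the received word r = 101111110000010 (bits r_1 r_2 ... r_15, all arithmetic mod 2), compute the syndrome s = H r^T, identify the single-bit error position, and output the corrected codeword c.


s = (0, 1, 0, 0)^T, error position = 4, corrected codeword c = 101011110000010

Compute s = H r^T mod 2 one row at a time:
  s_1 = 1 + 0 + 0 + 0 + 0 + 0 + 1 + 0 = 2 ≡ 0 (mod 2).
  s_2 = 1 + 1 + 1 + 1 + 0 + 0 + 1 + 0 = 5 ≡ 1 (mod 2).
  s_3 = 0 + 1 + 1 + 1 + 0 + 0 + 1 + 0 = 4 ≡ 0 (mod 2).
  s_4 = 1 + 1 + 1 + 1 + 0 + 0 + 0 + 0 = 4 ≡ 0 (mod 2).
s = (0, 1, 0, 0)^T — this equals column 4 of H (binary 0100), so error is at position 4.
Correct: flip bit 4 of r = 101111110000010 to get c = 101011110000010.


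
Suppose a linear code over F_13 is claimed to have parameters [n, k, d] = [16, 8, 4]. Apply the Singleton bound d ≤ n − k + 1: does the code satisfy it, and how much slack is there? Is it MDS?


Singleton RHS = n − k + 1 = 9, slack = 5, bound satisfied, not MDS.

Singleton bound: d ≤ n − k + 1.
Here n = 16, k = 8, so n − k + 1 = 9.
Given d = 4, check d ≤ 9: YES.
Slack = (n − k + 1) − d = 5.
The code is NOT MDS (slack = 5 > 0).
Description: the claimed parameters are [16, 8, 4]_13; such a code would be non-MDS.


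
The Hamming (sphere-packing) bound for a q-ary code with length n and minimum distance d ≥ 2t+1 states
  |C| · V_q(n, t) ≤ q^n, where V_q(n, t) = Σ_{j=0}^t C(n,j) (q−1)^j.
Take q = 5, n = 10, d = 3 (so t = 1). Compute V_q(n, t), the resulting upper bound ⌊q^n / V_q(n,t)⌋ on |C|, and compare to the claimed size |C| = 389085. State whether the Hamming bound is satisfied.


V_q(n, t) = 41, q^n = 9765625, Hamming bound = 238185, |C| = 389085 > bound (violated).

Step 1: Compute V_q(n, t) = Σ_{j=0}^1 C(n, j) (q−1)^j.
  j = 0: C(10,0)·(4)^0 = 1·1 = 1.
  j = 1: C(10,1)·(4)^1 = 10·4 = 40.
  V_q(n, t) = 1 + 40 = 41.
Step 2: q^n = 5^10 = 9765625.
Step 3: Hamming bound ⌊q^n / V_q(n,t)⌋ = ⌊9765625/41⌋ = 238185.
Step 4: Compare |C| = 389085 to 238185: violated.
The claimed |C| lies above the Hamming bound, so no 5-ary code of length 10 with d ≥ 3 can have 389085 codewords.


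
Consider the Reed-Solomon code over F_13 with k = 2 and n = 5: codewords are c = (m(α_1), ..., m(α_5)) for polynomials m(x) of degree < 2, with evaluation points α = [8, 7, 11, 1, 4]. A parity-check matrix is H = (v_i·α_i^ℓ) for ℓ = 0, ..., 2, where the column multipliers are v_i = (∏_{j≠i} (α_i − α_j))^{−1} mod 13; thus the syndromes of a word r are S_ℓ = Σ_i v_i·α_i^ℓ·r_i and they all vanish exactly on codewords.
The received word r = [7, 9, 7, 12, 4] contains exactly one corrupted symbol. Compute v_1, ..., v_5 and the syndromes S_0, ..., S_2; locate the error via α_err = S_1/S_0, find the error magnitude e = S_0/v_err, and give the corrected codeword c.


S = (10, 2, 3), error at position 1, error magnitude e = 5, c = [2, 9, 7, 12, 4].

Step 1: column multipliers v_i = (∏_{j≠i}(α_i − α_j))^{−1} mod 13.
  i = 1 (α = 8): (8−7)(8−11)(8−1)(8−4) = 1·(−3)·7·4 = −84 ≡ 7, so v_1 = 7^{−1} = 2 (mod 13).
  i = 2 (α = 7): (7−8)(7−11)(7−1)(7−4) = (−1)·(−4)·6·3 = 72 ≡ 7, so v_2 = 7^{−1} = 2 (mod 13).
  i = 3 (α = 11): (11−8)(11−7)(11−1)(11−4) = 3·4·10·7 = 840 ≡ 8, so v_3 = 8^{−1} = 5 (mod 13).
  i = 4 (α = 1): (1−8)(1−7)(1−11)(1−4) = (−7)·(−6)·(−10)·(−3) = 1260 ≡ 12, so v_4 = 12^{−1} = 12 (mod 13).
  i = 5 (α = 4): (4−8)(4−7)(4−11)(4−1) = (−4)·(−3)·(−7)·3 = −252 ≡ 8, so v_5 = 8^{−1} = 5 (mod 13).
  v = [2, 2, 5, 12, 5].
Step 2: syndromes of r = [7, 9, 7, 12, 4] (all sums mod 13).
  S_0 = Σ v_i r_i = 2·7 + 2·9 + 5·7 + 12·12 + 5·4 = 231 ≡ 10.
  S_1 = Σ v_i α_i r_i = 2·8·7 + 2·7·9 + 5·11·7 + 12·1·12 + 5·4·4 = 847 ≡ 2.
  α_i^2 mod 13 = [12, 10, 4, 1, 3].
  S_2 = Σ v_i α_i^2 r_i = 2·12·7 + 2·10·9 + 5·4·7 + 12·1·12 + 5·3·4 = 692 ≡ 3.
  S = (10, 2, 3) ≠ 0, so r is not a codeword (an error is present).
Step 3: locate the error. For a single error e at position i, S_ℓ = v_i·e·α_i^ℓ, so α_err = S_1/S_0.
  S_0^{−1} = 10^{−1} = 4 (mod 13), so α_err = 2·4 = 8 ≡ 8 = α_1. Error position i = 1.
  Consistency check: S_2/S_1 = 3·7 = 21 ≡ 8 = α_err ✓ (single-error assumption holds).
Step 4: error magnitude e = S_0/v_1 = S_0·∏_{j≠1}(α_1 − α_j) = 10·7 = 70 ≡ 5 (mod 13).
Step 5: correct position 1: c_1 = r_1 − e = 7 − 5 ≡ 2 (mod 13). Hence c = [2, 9, 7, 12, 4].
  Check: interpolating c through the α_i gives m(x) = 6 + 6·x (degree < 2) with m(α_i) = c_i for every i, so c is indeed a codeword.


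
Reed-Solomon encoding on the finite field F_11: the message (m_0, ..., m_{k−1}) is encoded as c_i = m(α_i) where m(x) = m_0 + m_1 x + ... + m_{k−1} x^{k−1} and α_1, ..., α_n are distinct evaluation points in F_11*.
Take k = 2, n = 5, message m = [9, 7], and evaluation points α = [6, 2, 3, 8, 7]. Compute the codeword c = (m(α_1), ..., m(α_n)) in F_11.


c = [7, 1, 8, 10, 3]

Message polynomial: m(x) = 9 + 7·x (mod 11).
For each evaluation point α_i, compute m(α_i) mod 11:
  α_1 = 6: Horner steps 7 → 7, so m(6) = 7.
  α_2 = 2: Horner steps 7 → 1, so m(2) = 1.
  α_3 = 3: Horner steps 7 → 8, so m(3) = 8.
  α_4 = 8: Horner steps 7 → 10, so m(8) = 10.
  α_5 = 7: Horner steps 7 → 3, so m(7) = 3.
Codeword c = [7, 1, 8, 10, 3] ∈ F_11^5.


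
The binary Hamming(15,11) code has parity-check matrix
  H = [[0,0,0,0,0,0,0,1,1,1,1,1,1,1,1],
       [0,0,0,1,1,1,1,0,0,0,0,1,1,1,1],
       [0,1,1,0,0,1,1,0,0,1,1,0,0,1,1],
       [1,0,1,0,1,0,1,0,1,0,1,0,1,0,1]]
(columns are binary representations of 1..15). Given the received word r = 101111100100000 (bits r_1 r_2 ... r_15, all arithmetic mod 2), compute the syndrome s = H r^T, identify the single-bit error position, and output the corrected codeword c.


s = (1, 0, 0, 0)^T, error position = 8, corrected codeword c = 101111110100000

Compute s = H r^T mod 2 one row at a time:
  s_1 = 0 + 0 + 1 + 0 + 0 + 0 + 0 + 0 = 1 ≡ 1 (mod 2).
  s_2 = 1 + 1 + 1 + 1 + 0 + 0 + 0 + 0 = 4 ≡ 0 (mod 2).
  s_3 = 0 + 1 + 1 + 1 + 1 + 0 + 0 + 0 = 4 ≡ 0 (mod 2).
  s_4 = 1 + 1 + 1 + 1 + 0 + 0 + 0 + 0 = 4 ≡ 0 (mod 2).
s = (1, 0, 0, 0)^T — this equals column 8 of H (binary 1000), so error is at position 8.
Correct: flip bit 8 of r = 101111100100000 to get c = 101111110100000.


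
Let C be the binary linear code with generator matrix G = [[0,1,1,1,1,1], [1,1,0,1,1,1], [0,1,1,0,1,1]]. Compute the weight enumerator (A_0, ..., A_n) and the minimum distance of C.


Weight distribution: A_0 = 1, A_1 = 1, A_2 = 1, A_3 = 1, A_4 = 2, A_5 = 2. Minimum distance d = 1.

Enumerate all 2^3 = 8 messages m ∈ F_2^3.
For each, compute codeword c = mG in F_2^6, then tally its weight.
  m = 000 → c = 000000, weight = 0.
  m = 100 → c = 011111, weight = 5.
  m = 010 → c = 110111, weight = 5.
  m = 110 → c = 101000, weight = 2.
  m = 001 → c = 011011, weight = 4.
  m = 101 → c = 000100, weight = 1.
  m = 011 → c = 101100, weight = 3.
  m = 111 → c = 110011, weight = 4.
Tally weights:
  weight 0: 1 codewords.
  weight 1: 1 codewords.
  weight 2: 1 codewords.
  weight 3: 1 codewords.
  weight 4: 2 codewords.
  weight 5: 2 codewords.
Minimum distance d = smallest w > 0 with A_w > 0 = 1.
Sanity: Σ A_w = 8 = 2^3 = 8 ✓.


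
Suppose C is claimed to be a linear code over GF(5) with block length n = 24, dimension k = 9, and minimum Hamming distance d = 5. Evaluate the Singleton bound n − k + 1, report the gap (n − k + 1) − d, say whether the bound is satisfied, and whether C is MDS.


Singleton RHS = n − k + 1 = 16, slack = 11, bound satisfied, not MDS.

Singleton bound: d ≤ n − k + 1.
Here n = 24, k = 9, so n − k + 1 = 16.
Given d = 5, check d ≤ 16: YES.
Slack = (n − k + 1) − d = 11.
The code is NOT MDS (slack = 11 > 0).
Description: the claimed parameters are [24, 9, 5]_5; such a code would be non-MDS.


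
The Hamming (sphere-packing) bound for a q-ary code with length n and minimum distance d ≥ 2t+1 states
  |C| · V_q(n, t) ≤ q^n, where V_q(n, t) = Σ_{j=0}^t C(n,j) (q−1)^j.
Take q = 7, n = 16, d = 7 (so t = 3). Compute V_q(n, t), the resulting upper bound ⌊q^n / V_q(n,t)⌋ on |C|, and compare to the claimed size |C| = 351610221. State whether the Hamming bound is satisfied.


V_q(n, t) = 125377, q^n = 33232930569601, Hamming bound = 265064011, |C| = 351610221 > bound (violated).

Step 1: Compute V_q(n, t) = Σ_{j=0}^3 C(n, j) (q−1)^j.
  j = 0: C(16,0)·(6)^0 = 1·1 = 1.
  j = 1: C(16,1)·(6)^1 = 16·6 = 96.
  j = 2: C(16,2)·(6)^2 = 120·36 = 4320.
  j = 3: C(16,3)·(6)^3 = 560·216 = 120960.
  V_q(n, t) = 1 + 96 + 4320 + 120960 = 125377.
Step 2: q^n = 7^16 = 33232930569601.
Step 3: Hamming bound ⌊q^n / V_q(n,t)⌋ = ⌊33232930569601/125377⌋ = 265064011.
Step 4: Compare |C| = 351610221 to 265064011: violated.
The claimed |C| lies above the Hamming bound, so no 7-ary code of length 16 with d ≥ 7 can have 351610221 codewords.


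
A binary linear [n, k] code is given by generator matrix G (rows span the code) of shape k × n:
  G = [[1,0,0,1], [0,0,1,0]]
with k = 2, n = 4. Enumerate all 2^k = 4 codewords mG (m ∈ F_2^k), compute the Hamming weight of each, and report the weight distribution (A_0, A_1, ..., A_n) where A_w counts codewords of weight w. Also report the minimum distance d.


Weight distribution: A_0 = 1, A_1 = 1, A_2 = 1, A_3 = 1. Minimum distance d = 1.

Enumerate all 2^2 = 4 messages m ∈ F_2^2.
For each, compute codeword c = mG in F_2^4, then tally its weight.
  m = 00 → c = 0000, weight = 0.
  m = 10 → c = 1001, weight = 2.
  m = 01 → c = 0010, weight = 1.
  m = 11 → c = 1011, weight = 3.
Tally weights:
  weight 0: 1 codewords.
  weight 1: 1 codewords.
  weight 2: 1 codewords.
  weight 3: 1 codewords.
Minimum distance d = smallest w > 0 with A_w > 0 = 1.
Sanity: Σ A_w = 4 = 2^2 = 4 ✓.


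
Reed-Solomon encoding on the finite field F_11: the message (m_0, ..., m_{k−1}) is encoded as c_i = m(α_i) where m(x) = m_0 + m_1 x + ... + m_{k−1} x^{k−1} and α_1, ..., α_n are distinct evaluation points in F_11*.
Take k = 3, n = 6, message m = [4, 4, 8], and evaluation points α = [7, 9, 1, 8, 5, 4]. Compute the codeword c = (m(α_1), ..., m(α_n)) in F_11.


c = [6, 6, 5, 9, 4, 5]

Message polynomial: m(x) = 4 + 4·x + 8·x^2 (mod 11).
For each evaluation point α_i, compute m(α_i) mod 11:
  α_1 = 7: Horner steps 8 → 5 → 6, so m(7) = 6.
  α_2 = 9: Horner steps 8 → 10 → 6, so m(9) = 6.
  α_3 = 1: Horner steps 8 → 1 → 5, so m(1) = 5.
  α_4 = 8: Horner steps 8 → 2 → 9, so m(8) = 9.
  α_5 = 5: Horner steps 8 → 0 → 4, so m(5) = 4.
  α_6 = 4: Horner steps 8 → 3 → 5, so m(4) = 5.
Codeword c = [6, 6, 5, 9, 4, 5] ∈ F_11^6.


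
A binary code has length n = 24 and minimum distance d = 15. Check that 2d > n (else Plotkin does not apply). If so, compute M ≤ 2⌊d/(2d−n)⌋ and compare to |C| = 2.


Plotkin bound M ≤ 4; given |C| = 2 ≤ bound (satisfied).

Check applicability: 2d = 30, n = 24.
2d − n = 6 > 0, so Plotkin applies.
Compute d/(2d−n) = 15/6 ≈ 2.5000.
⌊d/(2d−n)⌋ = 2.
Plotkin bound: M ≤ 2·2 = 4.
Given |C| = 2, check: satisfied.
This |C| is below the Plotkin bound.


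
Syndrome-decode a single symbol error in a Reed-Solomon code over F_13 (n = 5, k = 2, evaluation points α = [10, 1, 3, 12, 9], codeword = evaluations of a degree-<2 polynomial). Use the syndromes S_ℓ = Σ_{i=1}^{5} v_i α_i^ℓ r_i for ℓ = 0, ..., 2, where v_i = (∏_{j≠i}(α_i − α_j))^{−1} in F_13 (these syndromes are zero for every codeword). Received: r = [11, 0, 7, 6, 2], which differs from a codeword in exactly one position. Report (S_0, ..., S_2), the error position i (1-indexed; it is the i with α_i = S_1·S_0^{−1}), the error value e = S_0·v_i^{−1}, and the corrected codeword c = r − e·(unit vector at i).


S = (3, 4, 1), error at position 1, error magnitude e = 12, c = [12, 0, 7, 6, 2].

Step 1: column multipliers v_i = (∏_{j≠i}(α_i − α_j))^{−1} mod 13.
  i = 1 (α = 10): (10−1)(10−3)(10−12)(10−9) = 9·7·(−2)·1 = −126 ≡ 4, so v_1 = 4^{−1} = 10 (mod 13).
  i = 2 (α = 1): (1−10)(1−3)(1−12)(1−9) = (−9)·(−2)·(−11)·(−8) = 1584 ≡ 11, so v_2 = 11^{−1} = 6 (mod 13).
  i = 3 (α = 3): (3−10)(3−1)(3−12)(3−9) = (−7)·2·(−9)·(−6) = −756 ≡ 11, so v_3 = 11^{−1} = 6 (mod 13).
  i = 4 (α = 12): (12−10)(12−1)(12−3)(12−9) = 2·11·9·3 = 594 ≡ 9, so v_4 = 9^{−1} = 3 (mod 13).
  i = 5 (α = 9): (9−10)(9−1)(9−3)(9−12) = (−1)·8·6·(−3) = 144 ≡ 1, so v_5 = 1^{−1} = 1 (mod 13).
  v = [10, 6, 6, 3, 1].
Step 2: syndromes of r = [11, 0, 7, 6, 2] (all sums mod 13).
  S_0 = Σ v_i r_i = 10·11 + 6·0 + 6·7 + 3·6 + 1·2 = 172 ≡ 3.
  S_1 = Σ v_i α_i r_i = 10·10·11 + 6·1·0 + 6·3·7 + 3·12·6 + 1·9·2 = 1460 ≡ 4.
  α_i^2 mod 13 = [9, 1, 9, 1, 3].
  S_2 = Σ v_i α_i^2 r_i = 10·9·11 + 6·1·0 + 6·9·7 + 3·1·6 + 1·3·2 = 1392 ≡ 1.
  S = (3, 4, 1) ≠ 0, so r is not a codeword (an error is present).
Step 3: locate the error. For a single error e at position i, S_ℓ = v_i·e·α_i^ℓ, so α_err = S_1/S_0.
  S_0^{−1} = 3^{−1} = 9 (mod 13), so α_err = 4·9 = 36 ≡ 10 = α_1. Error position i = 1.
  Consistency check: S_2/S_1 = 1·10 = 10 ≡ 10 = α_err ✓ (single-error assumption holds).
Step 4: error magnitude e = S_0/v_1 = S_0·∏_{j≠1}(α_1 − α_j) = 3·4 = 12 ≡ 12 (mod 13).
Step 5: correct position 1: c_1 = r_1 − e = 11 − 12 ≡ 12 (mod 13). Hence c = [12, 0, 7, 6, 2].
  Check: interpolating c through the α_i gives m(x) = 3 + 10·x (degree < 2) with m(α_i) = c_i for every i, so c is indeed a codeword.


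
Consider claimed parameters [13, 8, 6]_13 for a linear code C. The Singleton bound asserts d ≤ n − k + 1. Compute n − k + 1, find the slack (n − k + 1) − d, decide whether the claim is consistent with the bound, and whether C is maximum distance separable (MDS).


Singleton RHS = n − k + 1 = 6, slack = 0, bound satisfied, MDS.

Singleton bound: d ≤ n − k + 1.
Here n = 13, k = 8, so n − k + 1 = 6.
Given d = 6, check d ≤ 6: YES.
Slack = (n − k + 1) − d = 0.
The code is MDS (slack = 0).
Description: the claimed parameters are [13, 8, 6]_13; such a code would be MDS (meets Singleton bound).


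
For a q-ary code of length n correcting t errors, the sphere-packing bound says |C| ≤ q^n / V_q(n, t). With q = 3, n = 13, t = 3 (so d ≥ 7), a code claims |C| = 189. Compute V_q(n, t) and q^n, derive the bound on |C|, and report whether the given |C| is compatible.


V_q(n, t) = 2627, q^n = 1594323, Hamming bound = 606, |C| = 189 ≤ bound (satisfied).

Step 1: Compute V_q(n, t) = Σ_{j=0}^3 C(n, j) (q−1)^j.
  j = 0: C(13,0)·(2)^0 = 1·1 = 1.
  j = 1: C(13,1)·(2)^1 = 13·2 = 26.
  j = 2: C(13,2)·(2)^2 = 78·4 = 312.
  j = 3: C(13,3)·(2)^3 = 286·8 = 2288.
  V_q(n, t) = 1 + 26 + 312 + 2288 = 2627.
Step 2: q^n = 3^13 = 1594323.
Step 3: Hamming bound ⌊q^n / V_q(n,t)⌋ = ⌊1594323/2627⌋ = 606.
Step 4: Compare |C| = 189 to 606: satisfied.
The claimed |C| lies below the Hamming bound.


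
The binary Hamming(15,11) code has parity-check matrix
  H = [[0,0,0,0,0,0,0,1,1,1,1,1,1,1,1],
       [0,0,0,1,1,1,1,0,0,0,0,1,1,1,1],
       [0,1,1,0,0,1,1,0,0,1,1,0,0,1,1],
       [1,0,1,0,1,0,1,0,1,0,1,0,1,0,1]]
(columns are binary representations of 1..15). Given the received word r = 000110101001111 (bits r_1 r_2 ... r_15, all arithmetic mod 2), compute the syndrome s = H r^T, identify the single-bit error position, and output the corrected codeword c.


s = (1, 1, 1, 1)^T, error position = 15, corrected codeword c = 000110101001110

Compute s = H r^T mod 2 one row at a time:
  s_1 = 0 + 1 + 0 + 0 + 1 + 1 + 1 + 1 = 5 ≡ 1 (mod 2).
  s_2 = 1 + 1 + 0 + 1 + 1 + 1 + 1 + 1 = 7 ≡ 1 (mod 2).
  s_3 = 0 + 0 + 0 + 1 + 0 + 0 + 1 + 1 = 3 ≡ 1 (mod 2).
  s_4 = 0 + 0 + 1 + 1 + 1 + 0 + 1 + 1 = 5 ≡ 1 (mod 2).
s = (1, 1, 1, 1)^T — this equals column 15 of H (binary 1111), so error is at position 15.
Correct: flip bit 15 of r = 000110101001111 to get c = 000110101001110.


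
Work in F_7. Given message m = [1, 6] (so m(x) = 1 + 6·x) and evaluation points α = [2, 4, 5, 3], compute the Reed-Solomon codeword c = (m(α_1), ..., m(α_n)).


c = [6, 4, 3, 5]

Message polynomial: m(x) = 1 + 6·x (mod 7).
For each evaluation point α_i, compute m(α_i) mod 7:
  α_1 = 2: Horner steps 6 → 6, so m(2) = 6.
  α_2 = 4: Horner steps 6 → 4, so m(4) = 4.
  α_3 = 5: Horner steps 6 → 3, so m(5) = 3.
  α_4 = 3: Horner steps 6 → 5, so m(3) = 5.
Codeword c = [6, 4, 3, 5] ∈ F_7^4.


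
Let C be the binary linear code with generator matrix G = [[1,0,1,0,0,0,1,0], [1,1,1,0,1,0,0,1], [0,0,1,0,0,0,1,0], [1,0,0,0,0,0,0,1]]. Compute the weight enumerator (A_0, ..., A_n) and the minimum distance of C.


Weight distribution: A_0 = 1, A_1 = 2, A_2 = 2, A_3 = 4, A_4 = 5, A_5 = 2. Minimum distance d = 1.

Enumerate all 2^4 = 16 messages m ∈ F_2^4.
For each, compute codeword c = mG in F_2^8, then tally its weight.
  m = 0000 → c = 00000000, weight = 0.
  m = 1000 → c = 10100010, weight = 3.
  m = 0100 → c = 11101001, weight = 5.
  m = 1100 → c = 01001011, weight = 4.
  m = 0010 → c = 00100010, weight = 2.
  m = 1010 → c = 10000000, weight = 1.
  m = 0110 → c = 11001011, weight = 5.
  m = 1110 → c = 01101001, weight = 4.
  m = 0001 → c = 10000001, weight = 2.
  m = 1001 → c = 00100011, weight = 3.
  m = 0101 → c = 01101000, weight = 3.
  m = 1101 → c = 11001010, weight = 4.
  m = 0011 → c = 10100011, weight = 4.
  m = 1011 → c = 00000001, weight = 1.
  m = 0111 → c = 01001010, weight = 3.
  m = 1111 → c = 11101000, weight = 4.
Tally weights:
  weight 0: 1 codewords.
  weight 1: 2 codewords.
  weight 2: 2 codewords.
  weight 3: 4 codewords.
  weight 4: 5 codewords.
  weight 5: 2 codewords.
Minimum distance d = smallest w > 0 with A_w > 0 = 1.
Sanity: Σ A_w = 16 = 2^4 = 16 ✓.


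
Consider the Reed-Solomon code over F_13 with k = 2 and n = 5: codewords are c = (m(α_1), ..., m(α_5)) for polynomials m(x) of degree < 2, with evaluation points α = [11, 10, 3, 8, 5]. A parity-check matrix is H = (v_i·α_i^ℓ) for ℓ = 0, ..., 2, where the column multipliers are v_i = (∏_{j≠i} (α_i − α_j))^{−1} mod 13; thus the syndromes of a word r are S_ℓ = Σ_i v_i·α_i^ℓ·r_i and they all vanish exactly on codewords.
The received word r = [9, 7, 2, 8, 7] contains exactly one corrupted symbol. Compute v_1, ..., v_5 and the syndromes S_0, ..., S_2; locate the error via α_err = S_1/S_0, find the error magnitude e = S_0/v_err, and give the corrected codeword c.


S = (9, 12, 3), error at position 2, error magnitude e = 7, c = [9, 0, 2, 8, 7].

Step 1: column multipliers v_i = (∏_{j≠i}(α_i − α_j))^{−1} mod 13.
  i = 1 (α = 11): (11−10)(11−3)(11−8)(11−5) = 1·8·3·6 = 144 ≡ 1, so v_1 = 1^{−1} = 1 (mod 13).
  i = 2 (α = 10): (10−11)(10−3)(10−8)(10−5) = (−1)·7·2·5 = −70 ≡ 8, so v_2 = 8^{−1} = 5 (mod 13).
  i = 3 (α = 3): (3−11)(3−10)(3−8)(3−5) = (−8)·(−7)·(−5)·(−2) = 560 ≡ 1, so v_3 = 1^{−1} = 1 (mod 13).
  i = 4 (α = 8): (8−11)(8−10)(8−3)(8−5) = (−3)·(−2)·5·3 = 90 ≡ 12, so v_4 = 12^{−1} = 12 (mod 13).
  i = 5 (α = 5): (5−11)(5−10)(5−3)(5−8) = (−6)·(−5)·2·(−3) = −180 ≡ 2, so v_5 = 2^{−1} = 7 (mod 13).
  v = [1, 5, 1, 12, 7].
Step 2: syndromes of r = [9, 7, 2, 8, 7] (all sums mod 13).
  S_0 = Σ v_i r_i = 1·9 + 5·7 + 1·2 + 12·8 + 7·7 = 191 ≡ 9.
  S_1 = Σ v_i α_i r_i = 1·11·9 + 5·10·7 + 1·3·2 + 12·8·8 + 7·5·7 = 1468 ≡ 12.
  α_i^2 mod 13 = [4, 9, 9, 12, 12].
  S_2 = Σ v_i α_i^2 r_i = 1·4·9 + 5·9·7 + 1·9·2 + 12·12·8 + 7·12·7 = 2109 ≡ 3.
  S = (9, 12, 3) ≠ 0, so r is not a codeword (an error is present).
Step 3: locate the error. For a single error e at position i, S_ℓ = v_i·e·α_i^ℓ, so α_err = S_1/S_0.
  S_0^{−1} = 9^{−1} = 3 (mod 13), so α_err = 12·3 = 36 ≡ 10 = α_2. Error position i = 2.
  Consistency check: S_2/S_1 = 3·12 = 36 ≡ 10 = α_err ✓ (single-error assumption holds).
Step 4: error magnitude e = S_0/v_2 = S_0·∏_{j≠2}(α_2 − α_j) = 9·8 = 72 ≡ 7 (mod 13).
Step 5: correct position 2: c_2 = r_2 − e = 7 − 7 ≡ 0 (mod 13). Hence c = [9, 0, 2, 8, 7].
  Check: interpolating c through the α_i gives m(x) = 1 + 9·x (degree < 2) with m(α_i) = c_i for every i, so c is indeed a codeword.


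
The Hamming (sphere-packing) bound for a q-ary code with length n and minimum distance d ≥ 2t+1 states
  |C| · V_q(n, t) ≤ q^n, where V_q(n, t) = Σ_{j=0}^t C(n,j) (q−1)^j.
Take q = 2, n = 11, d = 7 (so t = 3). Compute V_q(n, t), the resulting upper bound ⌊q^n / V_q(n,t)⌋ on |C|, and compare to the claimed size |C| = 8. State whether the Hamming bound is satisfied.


V_q(n, t) = 232, q^n = 2048, Hamming bound = 8, |C| = 8 ≤ bound (satisfied).

Step 1: Compute V_q(n, t) = Σ_{j=0}^3 C(n, j) (q−1)^j.
  j = 0: C(11,0)·(1)^0 = 1·1 = 1.
  j = 1: C(11,1)·(1)^1 = 11·1 = 11.
  j = 2: C(11,2)·(1)^2 = 55·1 = 55.
  j = 3: C(11,3)·(1)^3 = 165·1 = 165.
  V_q(n, t) = 1 + 11 + 55 + 165 = 232.
Step 2: q^n = 2^11 = 2048.
Step 3: Hamming bound ⌊q^n / V_q(n,t)⌋ = ⌊2048/232⌋ = 8.
Step 4: Compare |C| = 8 to 8: satisfied.
The claimed |C| lies at the Hamming bound (tight).


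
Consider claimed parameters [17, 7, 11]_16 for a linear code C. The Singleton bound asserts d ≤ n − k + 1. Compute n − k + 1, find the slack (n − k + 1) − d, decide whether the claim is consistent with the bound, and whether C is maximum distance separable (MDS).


Singleton RHS = n − k + 1 = 11, slack = 0, bound satisfied, MDS.

Singleton bound: d ≤ n − k + 1.
Here n = 17, k = 7, so n − k + 1 = 11.
Given d = 11, check d ≤ 11: YES.
Slack = (n − k + 1) − d = 0.
The code is MDS (slack = 0).
Description: the claimed parameters are [17, 7, 11]_16; such a code would be MDS (meets Singleton bound).


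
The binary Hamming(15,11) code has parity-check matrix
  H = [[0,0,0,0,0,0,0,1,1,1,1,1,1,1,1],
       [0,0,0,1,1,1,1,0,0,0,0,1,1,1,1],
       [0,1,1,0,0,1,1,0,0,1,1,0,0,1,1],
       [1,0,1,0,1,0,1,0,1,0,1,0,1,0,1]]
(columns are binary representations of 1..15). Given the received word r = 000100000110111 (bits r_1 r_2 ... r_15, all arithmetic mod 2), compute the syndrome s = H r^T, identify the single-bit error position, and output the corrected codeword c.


s = (1, 0, 0, 1)^T, error position = 9, corrected codeword c = 000100001110111

Compute s = H r^T mod 2 one row at a time:
  s_1 = 0 + 0 + 1 + 1 + 0 + 1 + 1 + 1 = 5 ≡ 1 (mod 2).
  s_2 = 1 + 0 + 0 + 0 + 0 + 1 + 1 + 1 = 4 ≡ 0 (mod 2).
  s_3 = 0 + 0 + 0 + 0 + 1 + 1 + 1 + 1 = 4 ≡ 0 (mod 2).
  s_4 = 0 + 0 + 0 + 0 + 0 + 1 + 1 + 1 = 3 ≡ 1 (mod 2).
s = (1, 0, 0, 1)^T — this equals column 9 of H (binary 1001), so error is at position 9.
Correct: flip bit 9 of r = 000100000110111 to get c = 000100001110111.
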